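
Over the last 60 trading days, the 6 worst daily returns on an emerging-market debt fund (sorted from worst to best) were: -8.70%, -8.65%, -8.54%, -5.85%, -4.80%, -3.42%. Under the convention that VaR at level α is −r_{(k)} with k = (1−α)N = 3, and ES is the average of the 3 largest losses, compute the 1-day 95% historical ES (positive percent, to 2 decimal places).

The 3 worst returns sum to -25.89%.
ES = −(-25.89%) / 3 = 8.63%.

8.63%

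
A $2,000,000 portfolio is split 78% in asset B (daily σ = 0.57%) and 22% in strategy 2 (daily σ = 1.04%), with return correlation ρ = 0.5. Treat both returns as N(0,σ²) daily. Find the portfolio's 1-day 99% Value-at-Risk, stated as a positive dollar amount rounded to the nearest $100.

$27,600

σ_p² = 0.78²·0.57² + 0.22²·1.04² + 2·0.5·0.78·0.22·0.57·1.04 = 0.3517 (%²).
σ_p = √0.3517 = 0.593%.
At 99%, z = 2.326.
VaR = 2.326 × 0.593% = 1.379%; on $2,000,000 that is $27,580.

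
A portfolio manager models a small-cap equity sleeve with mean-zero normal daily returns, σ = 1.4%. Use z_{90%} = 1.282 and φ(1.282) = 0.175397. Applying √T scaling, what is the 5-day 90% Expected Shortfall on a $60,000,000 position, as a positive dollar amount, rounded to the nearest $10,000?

σ_{5d} = 1.4% × √5 = 3.130%.
ES multiplier = φ(z)/(1−α) = 0.175397/0.1 = 1.754.
ES = 3.130% × 1.754 = 5.490%; on $60,000,000: $3,294,000.

$3,290,000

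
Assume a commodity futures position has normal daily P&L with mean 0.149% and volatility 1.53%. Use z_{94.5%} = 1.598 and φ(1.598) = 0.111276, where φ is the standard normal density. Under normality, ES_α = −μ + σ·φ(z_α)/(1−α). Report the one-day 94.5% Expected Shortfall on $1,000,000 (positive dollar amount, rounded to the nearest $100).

$29,500

Tail multiplier: φ(z)/(1−α) = 0.111276 / 0.055 = 2.023.
ES = −(0.149%) + 1.53% × 2.023 = 2.946%.
On $1,000,000: 0.02946 × $1,000,000 = $29,460.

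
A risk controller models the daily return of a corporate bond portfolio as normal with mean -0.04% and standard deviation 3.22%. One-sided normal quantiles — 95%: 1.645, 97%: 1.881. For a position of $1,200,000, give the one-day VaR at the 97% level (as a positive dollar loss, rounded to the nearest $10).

VaR = −μ + z·σ = −(-0.04%) + 1.881 × 3.22% = 6.097%.
On $1,200,000: 0.06097 × $1,200,000 = $73,164.

$73,160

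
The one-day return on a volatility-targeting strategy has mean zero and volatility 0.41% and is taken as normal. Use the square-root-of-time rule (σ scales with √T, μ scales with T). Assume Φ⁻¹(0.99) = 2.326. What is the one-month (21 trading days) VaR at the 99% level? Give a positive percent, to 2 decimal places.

σ_{21d} = 0.41% × √21 = 1.879%.
VaR = 2.326 × 1.879% = 4.371%.

4.37%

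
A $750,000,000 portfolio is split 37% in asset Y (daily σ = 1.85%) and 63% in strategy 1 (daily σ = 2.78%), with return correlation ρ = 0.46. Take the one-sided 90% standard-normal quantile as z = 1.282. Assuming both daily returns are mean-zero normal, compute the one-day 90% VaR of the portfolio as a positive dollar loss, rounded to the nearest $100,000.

$20,700,000

σ_p² = 0.37²·1.85² + 0.63²·2.78² + 2·0.46·0.37·0.63·1.85·2.78 = 4.6389 (%²).
σ_p = √4.6389 = 2.154%.
VaR = 1.282 × 2.154% = 2.761%; on $750,000,000 that is $20,707,500.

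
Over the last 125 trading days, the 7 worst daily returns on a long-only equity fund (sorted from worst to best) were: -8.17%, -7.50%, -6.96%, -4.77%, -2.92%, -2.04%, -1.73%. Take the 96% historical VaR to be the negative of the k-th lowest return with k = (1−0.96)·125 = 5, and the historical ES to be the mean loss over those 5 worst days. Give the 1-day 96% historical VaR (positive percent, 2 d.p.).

k = 5; the 5th lowest return is -2.92%, so VaR = 2.92%.

2.92%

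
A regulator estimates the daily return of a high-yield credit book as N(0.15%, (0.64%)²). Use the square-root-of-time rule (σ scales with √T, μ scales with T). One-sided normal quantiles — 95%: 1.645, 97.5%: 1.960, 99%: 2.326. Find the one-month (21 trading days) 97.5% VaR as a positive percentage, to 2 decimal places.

σ_{21d} = 0.64% × √21 = 2.933%; μ_{21d} = 21 × 0.15% = 3.150%.
VaR = −(3.150%) + 1.960 × 2.933% = 2.599%.

2.60%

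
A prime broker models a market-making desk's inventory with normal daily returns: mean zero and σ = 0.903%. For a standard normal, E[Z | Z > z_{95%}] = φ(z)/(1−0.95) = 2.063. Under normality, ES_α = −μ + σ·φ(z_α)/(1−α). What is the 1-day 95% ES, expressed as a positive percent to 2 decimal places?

ES = 0.903% × 2.063 = 1.863%.

1.86%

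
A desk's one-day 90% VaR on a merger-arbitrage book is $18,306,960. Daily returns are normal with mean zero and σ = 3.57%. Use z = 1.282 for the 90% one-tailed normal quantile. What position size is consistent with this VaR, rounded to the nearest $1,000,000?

VaR as a fraction of value: z·σ = 1.282 × 3.57% = 4.57674%.
Position = $18,306,960 / 0.0457674 = $400,000,000.

$400,000,000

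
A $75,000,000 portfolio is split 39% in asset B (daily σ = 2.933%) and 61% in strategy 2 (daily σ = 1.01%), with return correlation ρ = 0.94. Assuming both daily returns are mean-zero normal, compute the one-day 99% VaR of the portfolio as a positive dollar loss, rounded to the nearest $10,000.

σ_p² = 0.39²·2.933² + 0.61²·1.01² + 2·0.94·0.39·0.61·2.933·1.01 = 3.0129 (%²).
σ_p = √3.0129 = 1.736%.
At 99%, z = 2.326.
VaR = 2.326 × 1.736% = 4.038%; on $75,000,000 that is $3,028,500.

$3,030,000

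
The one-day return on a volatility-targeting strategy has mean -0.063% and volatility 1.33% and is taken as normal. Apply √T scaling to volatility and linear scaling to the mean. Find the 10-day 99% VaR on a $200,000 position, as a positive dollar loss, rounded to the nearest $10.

$20,830

At 99%, z = 2.326.
σ_{10d} = 1.33% × √10 = 4.206%; μ_{10d} = 10 × -0.063% = -0.630%.
VaR = −(-0.630%) + 2.326 × 4.206% = 10.413%.
On $200,000: 0.10413 × $200,000 = $20,826.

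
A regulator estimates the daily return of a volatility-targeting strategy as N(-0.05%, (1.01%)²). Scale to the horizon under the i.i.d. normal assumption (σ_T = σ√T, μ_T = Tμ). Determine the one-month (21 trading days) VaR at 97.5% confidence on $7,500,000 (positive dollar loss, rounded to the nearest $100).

At 97.5%, z = 1.960.
σ_{21d} = 1.01% × √21 = 4.628%; μ_{21d} = 21 × -0.05% = -1.050%.
VaR = −(-1.050%) + 1.960 × 4.628% = 10.121%.
On $7,500,000: 0.10121 × $7,500,000 = $759,075.

$759,100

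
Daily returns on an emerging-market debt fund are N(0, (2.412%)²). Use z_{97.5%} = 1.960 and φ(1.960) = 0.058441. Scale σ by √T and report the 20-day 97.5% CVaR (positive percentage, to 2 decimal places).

σ_{20d} = 2.412% × √20 = 10.787%.
ES multiplier = φ(z)/(1−α) = 0.058441/0.025 = 2.338.
ES = 10.787% × 2.338 = 25.220%.

25.22%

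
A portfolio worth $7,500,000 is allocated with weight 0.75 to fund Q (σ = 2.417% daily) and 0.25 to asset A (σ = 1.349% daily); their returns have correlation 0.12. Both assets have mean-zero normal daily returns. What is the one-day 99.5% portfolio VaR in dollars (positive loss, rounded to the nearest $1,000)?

σ_p² = 0.75²·2.417² + 0.25²·1.349² + 2·0.12·0.75·0.25·2.417·1.349 = 3.5465 (%²).
σ_p = √3.5465 = 1.883%.
At 99.5%, z = 2.576.
VaR = 2.576 × 1.883% = 4.851%; on $7,500,000 that is $363,825.

$364,000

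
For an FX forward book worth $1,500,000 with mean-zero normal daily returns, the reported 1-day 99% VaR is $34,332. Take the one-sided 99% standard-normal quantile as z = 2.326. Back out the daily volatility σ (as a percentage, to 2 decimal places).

0.98%

VaR as a fraction: $34,332 / $1,500,000 = 2.289%.
σ = VaR / z = 2.289% / 2.326 = 0.984%.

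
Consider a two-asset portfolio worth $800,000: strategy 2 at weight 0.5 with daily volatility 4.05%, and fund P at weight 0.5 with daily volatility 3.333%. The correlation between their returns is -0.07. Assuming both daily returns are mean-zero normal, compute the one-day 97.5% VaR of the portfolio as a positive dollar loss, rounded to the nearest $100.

σ_p² = 0.5²·4.05² + 0.5²·3.333² + 2·-0.07·0.5·0.5·4.05·3.333 = 6.4054 (%²).
σ_p = √6.4054 = 2.531%.
At 97.5%, z = 1.960.
VaR = 1.960 × 2.531% = 4.961%; on $800,000 that is $39,688.

$39,700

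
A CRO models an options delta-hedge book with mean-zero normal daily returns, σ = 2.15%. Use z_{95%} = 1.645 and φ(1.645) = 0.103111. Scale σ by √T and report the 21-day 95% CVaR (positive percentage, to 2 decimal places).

σ_{21d} = 2.15% × √21 = 9.853%.
ES multiplier = φ(z)/(1−α) = 0.103111/0.05 = 2.062.
ES = 9.853% × 2.062 = 20.317%.

20.32%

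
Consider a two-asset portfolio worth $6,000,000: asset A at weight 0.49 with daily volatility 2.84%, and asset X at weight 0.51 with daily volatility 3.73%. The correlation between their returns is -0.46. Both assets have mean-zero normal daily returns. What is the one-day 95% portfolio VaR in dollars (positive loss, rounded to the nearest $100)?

σ_p² = 0.49²·2.84² + 0.51²·3.73² + 2·-0.46·0.49·0.51·2.84·3.73 = 3.1198 (%²).
σ_p = √3.1198 = 1.766%.
At 95%, z = 1.645.
VaR = 1.645 × 1.766% = 2.905%; on $6,000,000 that is $174,300.

$174,300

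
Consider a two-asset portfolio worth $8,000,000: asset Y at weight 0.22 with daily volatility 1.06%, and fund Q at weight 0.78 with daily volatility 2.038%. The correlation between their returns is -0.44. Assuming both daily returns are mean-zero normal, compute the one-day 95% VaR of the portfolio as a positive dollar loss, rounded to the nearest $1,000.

$198,000

σ_p² = 0.22²·1.06² + 0.78²·2.038² + 2·-0.44·0.22·0.78·1.06·2.038 = 2.2551 (%²).
σ_p = √2.2551 = 1.502%.
At 95%, z = 1.645.
VaR = 1.645 × 1.502% = 2.471%; on $8,000,000 that is $197,680.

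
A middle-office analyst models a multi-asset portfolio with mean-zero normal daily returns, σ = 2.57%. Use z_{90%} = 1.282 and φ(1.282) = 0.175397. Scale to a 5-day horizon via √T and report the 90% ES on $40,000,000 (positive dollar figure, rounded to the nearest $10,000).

$4,030,000

σ_{5d} = 2.57% × √5 = 5.747%.
ES multiplier = φ(z)/(1−α) = 0.175397/0.1 = 1.754.
ES = 5.747% × 1.754 = 10.080%; on $40,000,000: $4,032,000.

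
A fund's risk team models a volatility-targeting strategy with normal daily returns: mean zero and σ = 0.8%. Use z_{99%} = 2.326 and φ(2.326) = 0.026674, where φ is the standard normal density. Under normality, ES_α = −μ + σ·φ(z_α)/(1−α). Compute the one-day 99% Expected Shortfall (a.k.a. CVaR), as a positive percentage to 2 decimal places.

2.13%

Tail multiplier: φ(z)/(1−α) = 0.026674 / 0.01 = 2.667.
ES = 0.8% × 2.667 = 2.134%.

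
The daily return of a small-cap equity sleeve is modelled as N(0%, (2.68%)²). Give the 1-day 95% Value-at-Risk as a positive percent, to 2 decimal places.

At 95% one-sided, z = 1.645.
VaR = z·σ = 1.645 × 2.68% = 4.409%.

4.41%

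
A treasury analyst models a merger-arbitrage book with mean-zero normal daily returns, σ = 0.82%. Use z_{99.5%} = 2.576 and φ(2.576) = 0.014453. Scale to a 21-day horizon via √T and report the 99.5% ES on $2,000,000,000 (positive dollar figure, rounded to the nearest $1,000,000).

σ_{21d} = 0.82% × √21 = 3.758%.
ES multiplier = φ(z)/(1−α) = 0.014453/0.005 = 2.891.
ES = 3.758% × 2.891 = 10.864%; on $2,000,000,000: $217,280,000.

$217,000,000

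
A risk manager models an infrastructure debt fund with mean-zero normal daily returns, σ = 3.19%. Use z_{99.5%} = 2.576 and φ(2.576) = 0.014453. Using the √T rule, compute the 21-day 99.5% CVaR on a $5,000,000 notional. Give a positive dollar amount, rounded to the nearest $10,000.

σ_{21d} = 3.19% × √21 = 14.618%.
ES multiplier = φ(z)/(1−α) = 0.014453/0.005 = 2.891.
ES = 14.618% × 2.891 = 42.261%; on $5,000,000: $2,113,050.

$2,110,000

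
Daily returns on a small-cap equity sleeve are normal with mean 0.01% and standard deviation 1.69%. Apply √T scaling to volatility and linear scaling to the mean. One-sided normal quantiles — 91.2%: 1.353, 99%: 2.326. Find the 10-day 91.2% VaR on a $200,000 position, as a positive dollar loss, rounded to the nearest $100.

σ_{10d} = 1.69% × √10 = 5.344%; μ_{10d} = 10 × 0.01% = 0.100%.
VaR = −(0.100%) + 1.353 × 5.344% = 7.130%.
On $200,000: 0.07130 × $200,000 = $14,260.

$14,300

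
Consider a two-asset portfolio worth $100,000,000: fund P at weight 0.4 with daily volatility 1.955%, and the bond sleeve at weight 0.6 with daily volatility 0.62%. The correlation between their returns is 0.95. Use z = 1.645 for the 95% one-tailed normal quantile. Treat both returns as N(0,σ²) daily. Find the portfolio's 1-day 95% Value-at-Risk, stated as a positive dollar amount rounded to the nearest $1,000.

$1,877,000

σ_p² = 0.4²·1.955² + 0.6²·0.62² + 2·0.95·0.4·0.6·1.955·0.62 = 1.3026 (%²).
σ_p = √1.3026 = 1.141%.
VaR = 1.645 × 1.141% = 1.877%; on $100,000,000 that is $1,877,000.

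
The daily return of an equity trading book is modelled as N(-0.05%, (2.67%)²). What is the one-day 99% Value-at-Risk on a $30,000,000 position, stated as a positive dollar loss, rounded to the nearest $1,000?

$1,878,000

At 99% one-sided, z = 2.326.
VaR = −μ + z·σ = −(-0.05%) + 2.326 × 2.67% = 6.260%.
On $30,000,000: 0.06260 × $30,000,000 = $1,878,000.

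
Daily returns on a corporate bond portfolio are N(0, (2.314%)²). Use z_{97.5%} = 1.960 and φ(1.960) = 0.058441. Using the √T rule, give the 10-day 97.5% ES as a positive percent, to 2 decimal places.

σ_{10d} = 2.314% × √10 = 7.318%.
ES multiplier = φ(z)/(1−α) = 0.058441/0.025 = 2.338.
ES = 7.318% × 2.338 = 17.109%.

17.11%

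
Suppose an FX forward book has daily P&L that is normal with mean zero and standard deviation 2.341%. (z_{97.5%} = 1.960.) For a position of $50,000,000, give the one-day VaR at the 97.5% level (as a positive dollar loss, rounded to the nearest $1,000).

VaR = z·σ = 1.960 × 2.341% = 4.588%.
On $50,000,000: 0.04588 × $50,000,000 = $2,294,000.

$2,294,000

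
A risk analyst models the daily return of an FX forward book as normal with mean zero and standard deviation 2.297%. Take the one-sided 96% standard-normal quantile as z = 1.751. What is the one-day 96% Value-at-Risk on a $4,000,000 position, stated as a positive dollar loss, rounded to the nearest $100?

VaR = z·σ = 1.751 × 2.297% = 4.022%.
On $4,000,000: 0.04022 × $4,000,000 = $160,880.

$160,900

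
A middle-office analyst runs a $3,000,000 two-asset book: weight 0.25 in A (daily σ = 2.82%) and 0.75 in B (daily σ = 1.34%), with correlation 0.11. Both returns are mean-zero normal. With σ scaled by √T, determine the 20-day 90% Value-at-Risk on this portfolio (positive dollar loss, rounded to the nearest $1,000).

σ_p = √(0.25²·2.82² + 0.75²·1.34² + 2·0.11·0.25·0.75·2.82·1.34) = 1.290%.
σ_{20d} = 1.290% × √20 = 5.769%.
z(90%) = 1.282.
VaR = 1.282 × 5.769% = 7.396%; on $3,000,000 that is $221,880.

$222,000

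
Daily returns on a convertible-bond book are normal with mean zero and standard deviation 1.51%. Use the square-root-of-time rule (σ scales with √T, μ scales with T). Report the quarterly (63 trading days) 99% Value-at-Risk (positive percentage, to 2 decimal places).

27.88%

At 99%, z = 2.326.
σ_{63d} = 1.51% × √63 = 11.985%.
VaR = 2.326 × 11.985% = 27.877%.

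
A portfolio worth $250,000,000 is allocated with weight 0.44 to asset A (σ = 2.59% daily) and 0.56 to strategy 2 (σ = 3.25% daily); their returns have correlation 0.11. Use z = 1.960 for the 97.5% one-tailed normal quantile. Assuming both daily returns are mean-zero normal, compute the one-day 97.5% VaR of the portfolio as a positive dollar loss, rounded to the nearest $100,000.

$11,000,000

σ_p² = 0.44²·2.59² + 0.56²·3.25² + 2·0.11·0.44·0.56·2.59·3.25 = 5.0674 (%²).
σ_p = √5.0674 = 2.251%.
VaR = 1.960 × 2.251% = 4.412%; on $250,000,000 that is $11,030,000.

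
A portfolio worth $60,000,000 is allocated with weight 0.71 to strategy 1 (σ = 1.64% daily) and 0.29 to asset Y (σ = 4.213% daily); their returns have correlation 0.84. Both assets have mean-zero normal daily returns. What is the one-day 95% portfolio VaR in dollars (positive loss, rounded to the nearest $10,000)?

$2,260,000

σ_p² = 0.71²·1.64² + 0.29²·4.213² + 2·0.84·0.71·0.29·1.64·4.213 = 5.2386 (%²).
σ_p = √5.2386 = 2.289%.
At 95%, z = 1.645.
VaR = 1.645 × 2.289% = 3.765%; on $60,000,000 that is $2,259,000.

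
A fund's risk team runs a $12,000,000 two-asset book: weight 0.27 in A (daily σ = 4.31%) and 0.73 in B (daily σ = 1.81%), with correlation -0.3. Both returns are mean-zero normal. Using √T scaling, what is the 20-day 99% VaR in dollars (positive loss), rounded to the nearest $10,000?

$1,840,000

σ_p = √(0.27²·4.31² + 0.73²·1.81² + 2·-0.3·0.27·0.73·4.31·1.81) = 1.476%.
σ_{20d} = 1.476% × √20 = 6.601%.
z(99%) = 2.326.
VaR = 2.326 × 6.601% = 15.354%; on $12,000,000 that is $1,842,480.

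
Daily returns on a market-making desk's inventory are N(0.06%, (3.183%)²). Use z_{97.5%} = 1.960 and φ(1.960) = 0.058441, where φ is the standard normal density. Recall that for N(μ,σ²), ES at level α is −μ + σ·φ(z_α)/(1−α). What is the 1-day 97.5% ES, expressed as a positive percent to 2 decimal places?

7.38%

Tail multiplier: φ(z)/(1−α) = 0.058441 / 0.025 = 2.338.
ES = −(0.06%) + 3.183% × 2.338 = 7.382%.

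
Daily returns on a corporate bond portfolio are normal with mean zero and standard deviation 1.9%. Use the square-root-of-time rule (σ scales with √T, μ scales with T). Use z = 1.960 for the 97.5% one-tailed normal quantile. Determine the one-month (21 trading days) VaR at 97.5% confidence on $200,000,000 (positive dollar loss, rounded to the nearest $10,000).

σ_{21d} = 1.9% × √21 = 8.707%.
VaR = 1.960 × 8.707% = 17.066%.
On $200,000,000: 0.17066 × $200,000,000 = $34,132,000.

$34,130,000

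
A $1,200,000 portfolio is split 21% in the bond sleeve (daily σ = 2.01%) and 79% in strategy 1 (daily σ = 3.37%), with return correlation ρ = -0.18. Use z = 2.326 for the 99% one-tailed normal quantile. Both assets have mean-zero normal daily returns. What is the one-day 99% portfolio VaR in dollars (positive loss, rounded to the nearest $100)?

$73,100

σ_p² = 0.21²·2.01² + 0.79²·3.37² + 2·-0.18·0.21·0.79·2.01·3.37 = 6.8615 (%²).
σ_p = √6.8615 = 2.619%.
VaR = 2.326 × 2.619% = 6.092%; on $1,200,000 that is $73,104.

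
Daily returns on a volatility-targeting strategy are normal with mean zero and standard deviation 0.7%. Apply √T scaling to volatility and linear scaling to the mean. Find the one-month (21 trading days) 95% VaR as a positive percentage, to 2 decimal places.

5.28%

At 95%, z = 1.645.
σ_{21d} = 0.7% × √21 = 3.208%.
VaR = 1.645 × 3.208% = 5.277%.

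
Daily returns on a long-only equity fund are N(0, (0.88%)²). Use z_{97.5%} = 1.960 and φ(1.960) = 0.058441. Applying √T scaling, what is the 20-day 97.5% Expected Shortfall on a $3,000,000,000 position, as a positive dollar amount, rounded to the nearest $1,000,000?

$276,000,000

σ_{20d} = 0.88% × √20 = 3.935%.
ES multiplier = φ(z)/(1−α) = 0.058441/0.025 = 2.338.
ES = 3.935% × 2.338 = 9.200%; on $3,000,000,000: $276,000,000.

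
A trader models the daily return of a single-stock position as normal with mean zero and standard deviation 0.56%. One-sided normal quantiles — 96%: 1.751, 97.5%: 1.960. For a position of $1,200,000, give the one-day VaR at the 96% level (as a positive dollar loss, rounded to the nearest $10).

VaR = z·σ = 1.751 × 0.56% = 0.981%.
On $1,200,000: 0.00981 × $1,200,000 = $11,772.

$11,770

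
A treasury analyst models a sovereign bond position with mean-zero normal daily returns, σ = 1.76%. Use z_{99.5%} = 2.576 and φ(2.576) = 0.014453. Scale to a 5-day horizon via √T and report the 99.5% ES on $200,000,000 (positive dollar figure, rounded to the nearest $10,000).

$22,750,000

σ_{5d} = 1.76% × √5 = 3.935%.
ES multiplier = φ(z)/(1−α) = 0.014453/0.005 = 2.891.
ES = 3.935% × 2.891 = 11.376%; on $200,000,000: $22,752,000.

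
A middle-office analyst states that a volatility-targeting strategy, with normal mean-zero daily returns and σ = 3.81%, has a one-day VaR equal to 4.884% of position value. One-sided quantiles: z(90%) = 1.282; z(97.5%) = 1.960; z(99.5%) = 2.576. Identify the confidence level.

Implied z = VaR/σ = 4.884 / 3.81 = 1.282.
This matches z(90%) = 1.282.

90%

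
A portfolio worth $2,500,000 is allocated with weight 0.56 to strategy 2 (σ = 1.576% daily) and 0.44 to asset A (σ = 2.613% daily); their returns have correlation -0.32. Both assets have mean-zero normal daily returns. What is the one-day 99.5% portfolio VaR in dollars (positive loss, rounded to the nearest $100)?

$77,600

σ_p² = 0.56²·1.576² + 0.44²·2.613² + 2·-0.32·0.56·0.44·1.576·2.613 = 1.4514 (%²).
σ_p = √1.4514 = 1.205%.
At 99.5%, z = 2.576.
VaR = 2.576 × 1.205% = 3.104%; on $2,500,000 that is $77,600.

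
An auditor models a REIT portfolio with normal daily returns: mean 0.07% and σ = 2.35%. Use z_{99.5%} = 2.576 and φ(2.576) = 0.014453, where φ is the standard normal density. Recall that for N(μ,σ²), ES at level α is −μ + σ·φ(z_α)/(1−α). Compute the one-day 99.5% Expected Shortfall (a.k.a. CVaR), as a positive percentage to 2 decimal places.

6.72%

Tail multiplier: φ(z)/(1−α) = 0.014453 / 0.005 = 2.891.
ES = −(0.07%) + 2.35% × 2.891 = 6.724%.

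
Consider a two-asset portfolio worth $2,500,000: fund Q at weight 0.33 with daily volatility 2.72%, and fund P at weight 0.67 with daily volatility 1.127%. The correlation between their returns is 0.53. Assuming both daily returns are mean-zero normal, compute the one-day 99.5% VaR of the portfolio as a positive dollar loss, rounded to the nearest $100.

$93,200

σ_p² = 0.33²·2.72² + 0.67²·1.127² + 2·0.53·0.33·0.67·2.72·1.127 = 2.0943 (%²).
σ_p = √2.0943 = 1.447%.
At 99.5%, z = 2.576.
VaR = 2.576 × 1.447% = 3.727%; on $2,500,000 that is $93,175.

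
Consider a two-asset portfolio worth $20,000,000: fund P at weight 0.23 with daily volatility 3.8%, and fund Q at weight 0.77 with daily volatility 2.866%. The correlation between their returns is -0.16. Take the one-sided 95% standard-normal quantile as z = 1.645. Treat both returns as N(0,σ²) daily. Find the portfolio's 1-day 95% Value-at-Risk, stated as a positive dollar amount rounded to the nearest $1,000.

σ_p² = 0.23²·3.8² + 0.77²·2.866² + 2·-0.16·0.23·0.77·3.8·2.866 = 5.0167 (%²).
σ_p = √5.0167 = 2.240%.
VaR = 1.645 × 2.240% = 3.685%; on $20,000,000 that is $737,000.

$737,000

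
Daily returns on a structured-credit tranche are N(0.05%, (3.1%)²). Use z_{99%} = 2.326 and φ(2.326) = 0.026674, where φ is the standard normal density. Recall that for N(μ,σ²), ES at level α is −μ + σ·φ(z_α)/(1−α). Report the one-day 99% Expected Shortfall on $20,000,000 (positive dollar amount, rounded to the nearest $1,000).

$1,644,000

Tail multiplier: φ(z)/(1−α) = 0.026674 / 0.01 = 2.667.
ES = −(0.05%) + 3.1% × 2.667 = 8.218%.
On $20,000,000: 0.08218 × $20,000,000 = $1,643,600.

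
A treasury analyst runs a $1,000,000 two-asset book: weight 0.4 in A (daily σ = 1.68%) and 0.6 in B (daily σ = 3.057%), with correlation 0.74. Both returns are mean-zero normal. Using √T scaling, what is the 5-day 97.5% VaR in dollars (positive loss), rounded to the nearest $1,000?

$104,000

σ_p = √(0.4²·1.68² + 0.6²·3.057² + 2·0.74·0.4·0.6·1.68·3.057) = 2.375%.
σ_{5d} = 2.375% × √5 = 5.311%.
z(97.5%) = 1.960.
VaR = 1.960 × 5.311% = 10.410%; on $1,000,000 that is $104,100.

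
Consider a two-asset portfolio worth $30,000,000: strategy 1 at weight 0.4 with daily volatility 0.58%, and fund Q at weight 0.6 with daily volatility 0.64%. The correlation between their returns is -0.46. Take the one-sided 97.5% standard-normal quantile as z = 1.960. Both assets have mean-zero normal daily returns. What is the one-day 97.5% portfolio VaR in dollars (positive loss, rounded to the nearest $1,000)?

$203,000

σ_p² = 0.4²·0.58² + 0.6²·0.64² + 2·-0.46·0.4·0.6·0.58·0.64 = 0.1193 (%²).
σ_p = √0.1193 = 0.345%.
VaR = 1.960 × 0.345% = 0.676%; on $30,000,000 that is $202,800.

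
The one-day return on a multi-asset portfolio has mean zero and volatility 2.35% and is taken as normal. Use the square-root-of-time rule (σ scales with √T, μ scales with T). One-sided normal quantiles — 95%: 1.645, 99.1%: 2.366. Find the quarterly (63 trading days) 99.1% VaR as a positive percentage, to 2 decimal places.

σ_{63d} = 2.35% × √63 = 18.653%.
VaR = 2.366 × 18.653% = 44.133%.

44.13%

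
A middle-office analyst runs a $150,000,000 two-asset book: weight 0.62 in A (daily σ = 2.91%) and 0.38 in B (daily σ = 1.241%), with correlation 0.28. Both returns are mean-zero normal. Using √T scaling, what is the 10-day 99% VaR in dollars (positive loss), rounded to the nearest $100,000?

$21,900,000

σ_p = √(0.62²·2.91² + 0.38²·1.241² + 2·0.28·0.62·0.38·2.91·1.241) = 1.988%.
σ_{10d} = 1.988% × √10 = 6.287%.
z(99%) = 2.326.
VaR = 2.326 × 6.287% = 14.624%; on $150,000,000 that is $21,936,000.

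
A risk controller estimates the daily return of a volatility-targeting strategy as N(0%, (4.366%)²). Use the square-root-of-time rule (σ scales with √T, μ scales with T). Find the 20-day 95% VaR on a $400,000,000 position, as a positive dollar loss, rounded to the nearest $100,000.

$128,500,000

At 95%, z = 1.645.
σ_{20d} = 4.366% × √20 = 19.525%.
VaR = 1.645 × 19.525% = 32.119%.
On $400,000,000: 0.32119 × $400,000,000 = $128,476,000.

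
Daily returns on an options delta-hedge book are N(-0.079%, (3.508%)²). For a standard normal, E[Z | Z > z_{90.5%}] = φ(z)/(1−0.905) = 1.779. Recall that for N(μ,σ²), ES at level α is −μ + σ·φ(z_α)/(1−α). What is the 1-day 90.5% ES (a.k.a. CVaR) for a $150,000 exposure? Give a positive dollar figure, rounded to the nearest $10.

ES = −(-0.079%) + 3.508% × 1.779 = 6.320%.
On $150,000: 0.06320 × $150,000 = $9,480.

$9,480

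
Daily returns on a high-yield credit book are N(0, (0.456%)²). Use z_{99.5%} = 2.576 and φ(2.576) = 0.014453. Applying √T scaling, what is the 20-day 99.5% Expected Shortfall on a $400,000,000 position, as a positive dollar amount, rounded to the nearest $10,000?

$23,580,000

σ_{20d} = 0.456% × √20 = 2.039%.
ES multiplier = φ(z)/(1−α) = 0.014453/0.005 = 2.891.
ES = 2.039% × 2.891 = 5.895%; on $400,000,000: $23,580,000.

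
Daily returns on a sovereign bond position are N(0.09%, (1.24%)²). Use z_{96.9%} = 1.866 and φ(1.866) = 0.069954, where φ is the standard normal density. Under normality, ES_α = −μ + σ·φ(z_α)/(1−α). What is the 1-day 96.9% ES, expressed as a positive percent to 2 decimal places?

Tail multiplier: φ(z)/(1−α) = 0.069954 / 0.031 = 2.257.
ES = −(0.09%) + 1.24% × 2.257 = 2.709%.

2.71%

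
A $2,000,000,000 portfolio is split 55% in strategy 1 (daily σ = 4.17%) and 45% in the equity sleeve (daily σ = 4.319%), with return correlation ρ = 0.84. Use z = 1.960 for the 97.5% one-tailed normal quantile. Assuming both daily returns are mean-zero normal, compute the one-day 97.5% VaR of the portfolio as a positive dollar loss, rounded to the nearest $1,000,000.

σ_p² = 0.55²·4.17² + 0.45²·4.319² + 2·0.84·0.55·0.45·4.17·4.319 = 16.5262 (%²).
σ_p = √16.5262 = 4.065%.
VaR = 1.960 × 4.065% = 7.967%; on $2,000,000,000 that is $159,340,000.

$159,000,000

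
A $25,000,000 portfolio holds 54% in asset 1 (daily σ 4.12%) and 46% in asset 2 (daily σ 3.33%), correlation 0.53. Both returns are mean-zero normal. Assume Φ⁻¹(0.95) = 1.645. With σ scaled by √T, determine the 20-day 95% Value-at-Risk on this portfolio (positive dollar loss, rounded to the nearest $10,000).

$6,070,000

σ_p = √(0.54²·4.12² + 0.46²·3.33² + 2·0.53·0.54·0.46·4.12·3.33) = 3.303%.
σ_{20d} = 3.303% × √20 = 14.771%.
VaR = 1.645 × 14.771% = 24.298%; on $25,000,000 that is $6,074,500.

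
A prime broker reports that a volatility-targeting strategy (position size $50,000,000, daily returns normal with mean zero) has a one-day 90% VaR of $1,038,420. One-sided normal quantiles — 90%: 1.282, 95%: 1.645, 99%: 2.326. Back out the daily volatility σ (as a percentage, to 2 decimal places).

1.62%

VaR as a fraction: $1,038,420 / $50,000,000 = 2.077%.
σ = VaR / z = 2.077% / 1.282 = 1.620%.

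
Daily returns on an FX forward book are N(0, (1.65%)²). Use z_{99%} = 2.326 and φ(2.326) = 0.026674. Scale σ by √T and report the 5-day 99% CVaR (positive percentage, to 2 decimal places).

9.84%

σ_{5d} = 1.65% × √5 = 3.690%.
ES multiplier = φ(z)/(1−α) = 0.026674/0.01 = 2.667.
ES = 3.690% × 2.667 = 9.841%.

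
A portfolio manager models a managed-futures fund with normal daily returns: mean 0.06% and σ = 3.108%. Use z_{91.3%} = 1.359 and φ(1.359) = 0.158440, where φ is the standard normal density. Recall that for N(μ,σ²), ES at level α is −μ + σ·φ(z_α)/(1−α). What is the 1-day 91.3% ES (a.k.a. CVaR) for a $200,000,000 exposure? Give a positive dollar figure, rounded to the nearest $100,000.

Tail multiplier: φ(z)/(1−α) = 0.158440 / 0.087 = 1.821.
ES = −(0.06%) + 3.108% × 1.821 = 5.600%.
On $200,000,000: 0.05600 × $200,000,000 = $11,200,000.

$11,200,000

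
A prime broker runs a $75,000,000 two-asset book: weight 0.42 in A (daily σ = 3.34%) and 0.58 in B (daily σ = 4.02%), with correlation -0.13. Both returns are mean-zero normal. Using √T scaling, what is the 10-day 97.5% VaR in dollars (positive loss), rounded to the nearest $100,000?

σ_p = √(0.42²·3.34² + 0.58²·4.02² + 2·-0.13·0.42·0.58·3.34·4.02) = 2.560%.
σ_{10d} = 2.560% × √10 = 8.095%.
z(97.5%) = 1.960.
VaR = 1.960 × 8.095% = 15.866%; on $75,000,000 that is $11,899,500.

$11,900,000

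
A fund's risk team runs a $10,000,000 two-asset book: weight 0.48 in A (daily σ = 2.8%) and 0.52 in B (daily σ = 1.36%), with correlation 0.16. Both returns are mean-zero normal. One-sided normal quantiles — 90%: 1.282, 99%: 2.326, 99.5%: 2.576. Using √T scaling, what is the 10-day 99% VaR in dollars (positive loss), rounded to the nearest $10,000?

$1,190,000

σ_p = √(0.48²·2.8² + 0.52²·1.36² + 2·0.16·0.48·0.52·2.8·1.36) = 1.616%.
σ_{10d} = 1.616% × √10 = 5.110%.
VaR = 2.326 × 5.110% = 11.886%; on $10,000,000 that is $1,188,600.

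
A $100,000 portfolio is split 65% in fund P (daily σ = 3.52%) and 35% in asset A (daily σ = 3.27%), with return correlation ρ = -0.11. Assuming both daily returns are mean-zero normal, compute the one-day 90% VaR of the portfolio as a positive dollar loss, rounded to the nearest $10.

σ_p² = 0.65²·3.52² + 0.35²·3.27² + 2·-0.11·0.65·0.35·3.52·3.27 = 5.9687 (%²).
σ_p = √5.9687 = 2.443%.
At 90%, z = 1.282.
VaR = 1.282 × 2.443% = 3.132%; on $100,000 that is $3,132.

$3,130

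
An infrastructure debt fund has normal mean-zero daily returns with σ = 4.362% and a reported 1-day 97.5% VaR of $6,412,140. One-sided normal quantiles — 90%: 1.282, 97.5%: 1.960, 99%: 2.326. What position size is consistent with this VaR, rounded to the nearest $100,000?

VaR as a fraction of value: z·σ = 1.960 × 4.362% = 8.54952%.
Position = $6,412,140 / 0.0854952 = $75,000,000.

$75,000,000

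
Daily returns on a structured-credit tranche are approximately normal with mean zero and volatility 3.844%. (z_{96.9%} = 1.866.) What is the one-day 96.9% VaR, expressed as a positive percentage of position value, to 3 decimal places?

VaR = z·σ = 1.866 × 3.844% = 7.173%.

7.173%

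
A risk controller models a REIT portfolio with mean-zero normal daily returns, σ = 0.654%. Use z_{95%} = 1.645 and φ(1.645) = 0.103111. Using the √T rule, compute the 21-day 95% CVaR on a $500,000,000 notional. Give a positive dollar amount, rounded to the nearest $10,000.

$30,900,000

σ_{21d} = 0.654% × √21 = 2.997%.
ES multiplier = φ(z)/(1−α) = 0.103111/0.05 = 2.062.
ES = 2.997% × 2.062 = 6.180%; on $500,000,000: $30,900,000.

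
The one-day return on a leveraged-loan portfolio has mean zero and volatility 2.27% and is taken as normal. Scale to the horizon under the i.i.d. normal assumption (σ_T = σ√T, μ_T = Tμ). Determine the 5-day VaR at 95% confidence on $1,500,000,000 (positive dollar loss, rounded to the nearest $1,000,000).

At 95%, z = 1.645.
σ_{5d} = 2.27% × √5 = 5.076%.
VaR = 1.645 × 5.076% = 8.350%.
On $1,500,000,000: 0.08350 × $1,500,000,000 = $125,250,000.

$125,000,000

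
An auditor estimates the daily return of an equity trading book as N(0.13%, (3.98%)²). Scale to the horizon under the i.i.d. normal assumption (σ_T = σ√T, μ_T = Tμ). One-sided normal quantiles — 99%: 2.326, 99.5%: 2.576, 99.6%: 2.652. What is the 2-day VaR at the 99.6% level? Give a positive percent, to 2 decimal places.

14.67%

σ_{2d} = 3.98% × √2 = 5.629%; μ_{2d} = 2 × 0.13% = 0.260%.
VaR = −(0.260%) + 2.652 × 5.629% = 14.668%.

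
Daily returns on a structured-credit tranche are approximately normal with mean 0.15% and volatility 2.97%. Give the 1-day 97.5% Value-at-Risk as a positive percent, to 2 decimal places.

5.67%

At 97.5% one-sided, z = 1.960.
VaR = −μ + z·σ = −(0.15%) + 1.960 × 2.97% = 5.671%.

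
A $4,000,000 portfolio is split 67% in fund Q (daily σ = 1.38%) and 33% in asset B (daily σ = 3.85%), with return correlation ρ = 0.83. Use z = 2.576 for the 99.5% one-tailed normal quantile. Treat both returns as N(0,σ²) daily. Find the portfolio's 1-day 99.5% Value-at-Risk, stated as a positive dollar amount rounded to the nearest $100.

$216,600

σ_p² = 0.67²·1.38² + 0.33²·3.85² + 2·0.83·0.67·0.33·1.38·3.85 = 4.4191 (%²).
σ_p = √4.4191 = 2.102%.
VaR = 2.576 × 2.102% = 5.415%; on $4,000,000 that is $216,600.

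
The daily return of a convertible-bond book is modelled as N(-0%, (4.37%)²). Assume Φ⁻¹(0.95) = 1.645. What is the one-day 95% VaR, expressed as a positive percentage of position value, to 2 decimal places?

VaR = z·σ = 1.645 × 4.37% = 7.189%.

7.19%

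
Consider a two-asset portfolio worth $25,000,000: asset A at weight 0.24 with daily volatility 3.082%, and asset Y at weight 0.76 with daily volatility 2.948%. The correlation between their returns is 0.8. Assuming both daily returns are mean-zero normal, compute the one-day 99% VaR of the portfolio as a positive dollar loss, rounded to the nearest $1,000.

σ_p² = 0.24²·3.082² + 0.76²·2.948² + 2·0.8·0.24·0.76·3.082·2.948 = 8.2185 (%²).
σ_p = √8.2185 = 2.867%.
At 99%, z = 2.326.
VaR = 2.326 × 2.867% = 6.669%; on $25,000,000 that is $1,667,250.

$1,667,000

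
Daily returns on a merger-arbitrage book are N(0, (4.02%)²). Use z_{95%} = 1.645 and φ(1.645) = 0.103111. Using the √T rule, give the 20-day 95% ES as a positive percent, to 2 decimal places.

37.07%

σ_{20d} = 4.02% × √20 = 17.978%.
ES multiplier = φ(z)/(1−α) = 0.103111/0.05 = 2.062.
ES = 17.978% × 2.062 = 37.071%.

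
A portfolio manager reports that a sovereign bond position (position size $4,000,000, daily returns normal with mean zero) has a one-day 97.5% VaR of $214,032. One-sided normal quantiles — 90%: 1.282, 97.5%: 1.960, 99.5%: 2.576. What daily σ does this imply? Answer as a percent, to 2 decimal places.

VaR as a fraction: $214,032 / $4,000,000 = 5.351%.
σ = VaR / z = 5.351% / 1.960 = 2.730%.

2.73%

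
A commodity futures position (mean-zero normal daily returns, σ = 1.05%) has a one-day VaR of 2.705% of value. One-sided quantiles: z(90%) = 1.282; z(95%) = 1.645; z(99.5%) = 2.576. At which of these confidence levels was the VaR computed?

99.5%

Implied z = VaR/σ = 2.705 / 1.05 = 2.576.
This matches z(99.5%) = 2.576.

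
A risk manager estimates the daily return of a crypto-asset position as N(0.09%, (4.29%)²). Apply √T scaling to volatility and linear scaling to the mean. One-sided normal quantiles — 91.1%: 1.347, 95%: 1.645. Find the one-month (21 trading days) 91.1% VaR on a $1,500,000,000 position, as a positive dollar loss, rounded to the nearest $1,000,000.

$369,000,000

σ_{21d} = 4.29% × √21 = 19.659%; μ_{21d} = 21 × 0.09% = 1.890%.
VaR = −(1.890%) + 1.347 × 19.659% = 24.591%.
On $1,500,000,000: 0.24591 × $1,500,000,000 = $368,865,000.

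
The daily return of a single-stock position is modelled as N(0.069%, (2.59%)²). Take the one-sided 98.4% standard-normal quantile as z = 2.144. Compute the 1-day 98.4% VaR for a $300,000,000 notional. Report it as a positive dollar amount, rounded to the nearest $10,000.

$16,450,000

VaR = −μ + z·σ = −(0.069%) + 2.144 × 2.59% = 5.484%.
On $300,000,000: 0.05484 × $300,000,000 = $16,452,000.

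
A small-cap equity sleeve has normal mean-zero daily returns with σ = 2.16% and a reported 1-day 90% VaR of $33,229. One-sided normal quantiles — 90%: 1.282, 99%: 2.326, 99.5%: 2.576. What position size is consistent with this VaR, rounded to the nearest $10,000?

$1,200,000

VaR as a fraction of value: z·σ = 1.282 × 2.16% = 2.76912%.
Position = $33,229 / 0.0276912 = $1,199,984.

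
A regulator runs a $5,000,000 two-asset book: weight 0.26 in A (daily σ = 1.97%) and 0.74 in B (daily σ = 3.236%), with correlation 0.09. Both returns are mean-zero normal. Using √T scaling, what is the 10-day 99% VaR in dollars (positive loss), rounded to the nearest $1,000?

$917,000

σ_p = √(0.26²·1.97² + 0.74²·3.236² + 2·0.09·0.26·0.74·1.97·3.236) = 2.493%.
σ_{10d} = 2.493% × √10 = 7.884%.
z(99%) = 2.326.
VaR = 2.326 × 7.884% = 18.338%; on $5,000,000 that is $916,900.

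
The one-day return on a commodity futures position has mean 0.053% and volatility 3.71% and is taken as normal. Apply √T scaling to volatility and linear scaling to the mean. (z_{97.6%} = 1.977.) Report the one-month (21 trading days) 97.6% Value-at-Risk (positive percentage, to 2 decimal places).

32.50%

σ_{21d} = 3.71% × √21 = 17.001%; μ_{21d} = 21 × 0.053% = 1.113%.
VaR = −(1.113%) + 1.977 × 17.001% = 32.498%.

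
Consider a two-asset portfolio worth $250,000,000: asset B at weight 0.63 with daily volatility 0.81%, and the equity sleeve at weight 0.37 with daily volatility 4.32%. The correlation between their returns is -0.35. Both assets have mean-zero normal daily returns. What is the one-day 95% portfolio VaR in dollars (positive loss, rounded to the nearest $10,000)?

$6,160,000

σ_p² = 0.63²·0.81² + 0.37²·4.32² + 2·-0.35·0.63·0.37·0.81·4.32 = 2.2443 (%²).
σ_p = √2.2443 = 1.498%.
At 95%, z = 1.645.
VaR = 1.645 × 1.498% = 2.464%; on $250,000,000 that is $6,160,000.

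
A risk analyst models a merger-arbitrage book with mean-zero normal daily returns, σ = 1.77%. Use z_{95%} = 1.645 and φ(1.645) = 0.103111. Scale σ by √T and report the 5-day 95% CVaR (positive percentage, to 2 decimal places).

8.16%

σ_{5d} = 1.77% × √5 = 3.958%.
ES multiplier = φ(z)/(1−α) = 0.103111/0.05 = 2.062.
ES = 3.958% × 2.062 = 8.161%.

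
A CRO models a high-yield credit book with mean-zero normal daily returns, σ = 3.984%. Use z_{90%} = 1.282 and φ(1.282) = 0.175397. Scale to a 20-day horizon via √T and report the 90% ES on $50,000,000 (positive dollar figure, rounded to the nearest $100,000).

$15,600,000

σ_{20d} = 3.984% × √20 = 17.817%.
ES multiplier = φ(z)/(1−α) = 0.175397/0.1 = 1.754.
ES = 17.817% × 1.754 = 31.251%; on $50,000,000: $15,625,500.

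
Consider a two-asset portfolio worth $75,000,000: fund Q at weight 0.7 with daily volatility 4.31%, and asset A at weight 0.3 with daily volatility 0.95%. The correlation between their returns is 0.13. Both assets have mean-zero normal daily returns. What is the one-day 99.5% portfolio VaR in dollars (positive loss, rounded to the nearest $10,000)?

$5,930,000

σ_p² = 0.7²·4.31² + 0.3²·0.95² + 2·0.13·0.7·0.3·4.31·0.95 = 9.4071 (%²).
σ_p = √9.4071 = 3.067%.
At 99.5%, z = 2.576.
VaR = 2.576 × 3.067% = 7.901%; on $75,000,000 that is $5,925,750.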